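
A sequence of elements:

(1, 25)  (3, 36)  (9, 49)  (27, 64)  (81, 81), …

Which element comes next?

(243, 100)

First part: ×3 each step, so 1, 3, 9, 27, 81 → 243.
Second part: perfect squares: 5², 6², 7², …, so 25, 36, 49, 64, 81 → 100.
Putting it together: (243, 100).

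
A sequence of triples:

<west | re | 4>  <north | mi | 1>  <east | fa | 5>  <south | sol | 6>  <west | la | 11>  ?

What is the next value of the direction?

Direction: repeats west → north → east → south; west, north, east, south, west → north.

north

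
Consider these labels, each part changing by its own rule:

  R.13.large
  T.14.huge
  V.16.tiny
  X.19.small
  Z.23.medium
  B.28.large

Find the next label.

D.34.huge

Letter: letters move forward 2 places in the alphabet, wrapping Z→A, so R, T, V, X, Z, B → D.
Second component: differences are 1, 2, 3, … (increasing by 1 each time); 13, 14, 16, 19, 23, 28 → 34.
Size: repeats large → huge → tiny → small → medium; large, huge, tiny, small, medium, large → huge.
Putting it together: D.34.huge.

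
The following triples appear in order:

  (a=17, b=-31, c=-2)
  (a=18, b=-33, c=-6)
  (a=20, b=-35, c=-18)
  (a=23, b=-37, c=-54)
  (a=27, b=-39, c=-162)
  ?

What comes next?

A goes 17, 18, 20, 23, 27 → 32 (differences are 1, 2, 3, … (increasing by 1 each time)).
For the b, −2 each step: -31, -33, -35, -37, -39 → -41.
C — ×3 each step: -2, -6, -18, -54, -162 → -486.
So the next triple is (a=32, b=-41, c=-486).

(a=32, b=-41, c=-486)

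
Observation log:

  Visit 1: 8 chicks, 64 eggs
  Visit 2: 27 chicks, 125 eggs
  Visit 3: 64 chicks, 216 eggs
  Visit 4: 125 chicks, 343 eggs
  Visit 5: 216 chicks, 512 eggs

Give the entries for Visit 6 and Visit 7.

Chicks goes 8, 27, 64, 125, 216 → 343 → 512 (perfect cubes: 2³, 3³, 4³, …).
Eggs — perfect cubes: 4³, 5³, 6³, …: 64, 125, 216, 343, 512 → 729 → 1000.
So the next two lines are 343 chicks, 729 eggs and 512 chicks, 1000 eggs.

343 chicks, 729 eggs; 512 chicks, 1000 eggs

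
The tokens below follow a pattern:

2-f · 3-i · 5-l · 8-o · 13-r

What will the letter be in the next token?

u

Letter: letters move forward 3 places in the alphabet, so f, i, l, o, r → u.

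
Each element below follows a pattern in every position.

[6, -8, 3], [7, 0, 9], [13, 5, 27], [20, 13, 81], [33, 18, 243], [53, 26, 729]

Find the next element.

[86, 31, 2187]

First part: each term is the sum of the two before it, so 6, 7, 13, 20, 33, 53 → 86.
Second part: alternating steps +8, +5, +8, +5, …, so -8, 0, 5, 13, 18, 26 → 31.
Third part: 3, 9, 27, 81, 243, 729 → 2187 (×3 each step).
So the next element is [86, 31, 2187].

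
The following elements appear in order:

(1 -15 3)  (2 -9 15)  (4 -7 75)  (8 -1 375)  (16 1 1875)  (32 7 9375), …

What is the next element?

First slot goes 1, 2, 4, 8, 16, 32 → 64 (×2 each step).
Second slot: alternating steps +6, +2, +6, +2, …; -15, -9, -7, -1, 1, 7 → 9.
Third slot goes 3, 15, 75, 375, 1875, 9375 → 46875 (×5 each step).
Putting it together: (64 9 46875).

(64 9 46875)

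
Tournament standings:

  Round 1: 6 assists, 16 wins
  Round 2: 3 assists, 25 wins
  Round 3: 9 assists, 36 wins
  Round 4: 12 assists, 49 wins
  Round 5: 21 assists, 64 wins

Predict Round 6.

33 assists, 81 wins

Assists: each term is the sum of the two before it, so 6, 3, 9, 12, 21 → 33.
Wins: 16, 25, 36, 49, 64 → 81 (perfect squares: 4², 5², 6², …).
Combining the parts gives 33 assists, 81 wins.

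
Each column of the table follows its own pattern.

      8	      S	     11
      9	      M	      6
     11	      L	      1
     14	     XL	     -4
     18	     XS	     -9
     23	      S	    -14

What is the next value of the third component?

-19

Third component: 11, 6, 1, -4, -9, -14 → -19 (−5 each step).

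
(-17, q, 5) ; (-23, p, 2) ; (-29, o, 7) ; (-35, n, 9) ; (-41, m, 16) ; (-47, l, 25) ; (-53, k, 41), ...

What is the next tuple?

For the first slot, −6 each step: -17, -23, -29, -35, -41, -47, -53 → -59.
For the letter, letters move back 1 place in the alphabet: q, p, o, n, m, l, k → j.
Third slot: 5, 2, 7, 9, 16, 25, 41 → 66 (each term is the sum of the two before it).
Combining the parts gives (-59, j, 66).

(-59, j, 66)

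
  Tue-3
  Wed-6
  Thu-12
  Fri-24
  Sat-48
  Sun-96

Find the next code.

Day — runs through the weekdays Mon→Sun: Tue, Wed, Thu, Fri, Sat, Sun → Mon.
For the second component, ×2 each step: 3, 6, 12, 24, 48, 96 → 192.
Putting it together: Mon-192.

Mon-192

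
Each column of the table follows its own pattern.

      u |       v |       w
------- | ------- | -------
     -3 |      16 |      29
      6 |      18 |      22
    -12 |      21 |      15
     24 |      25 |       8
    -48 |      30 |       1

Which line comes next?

96  36  -6

Column u: -3, 6, -12, 24, -48 → 96 (×(-2) each step).
Column v: 16, 18, 21, 25, 30 → 36 (differences are 2, 3, 4, … (increasing by 1 each time)).
Column w: 29, 22, 15, 8, 1 → -6 (−7 each step).
So the next line is 96  36  -6.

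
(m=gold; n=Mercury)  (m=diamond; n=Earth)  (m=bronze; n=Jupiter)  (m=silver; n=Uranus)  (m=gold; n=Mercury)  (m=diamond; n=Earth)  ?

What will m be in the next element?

M: gold, diamond, bronze, silver, gold, diamond → bronze (repeats gold → diamond → bronze → silver).

bronze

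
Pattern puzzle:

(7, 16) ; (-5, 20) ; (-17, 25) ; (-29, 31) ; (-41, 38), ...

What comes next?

First entry: −12 each step, so 7, -5, -17, -29, -41 → -53.
Second entry — differences are 4, 5, 6, … (increasing by 1 each time): 16, 20, 25, 31, 38 → 46.
Putting it together: (-53, 46).

(-53, 46)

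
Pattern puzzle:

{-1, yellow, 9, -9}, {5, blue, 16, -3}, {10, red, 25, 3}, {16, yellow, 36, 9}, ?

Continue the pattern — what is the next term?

{21, blue, 49, 15}

First entry: -1, 5, 10, 16 → 21 (alternating steps +6, +5, +6, +5, …).
Colour: repeats yellow → blue → red; yellow, blue, red, yellow → blue.
For the third entry, perfect squares: 3², 4², 5², …: 9, 16, 25, 36 → 49.
Fourth entry — +6 each step: -9, -3, 3, 9 → 15.
Putting it together: {21, blue, 49, 15}.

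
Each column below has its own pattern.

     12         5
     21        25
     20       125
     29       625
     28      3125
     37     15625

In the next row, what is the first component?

36

First component — alternating steps +9, −1, +9, −1, …: 12, 21, 20, 29, 28, 37 → 36.
Second component — ×5 each step: 5, 25, 125, 625, 3125, 15625 → 78125.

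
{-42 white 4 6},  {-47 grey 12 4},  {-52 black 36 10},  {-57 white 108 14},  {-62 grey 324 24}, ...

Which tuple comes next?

First coordinate: −5 each step, so -42, -47, -52, -57, -62 → -67.
Shade: repeats white → grey → black; white, grey, black, white, grey → black.
Third coordinate goes 4, 12, 36, 108, 324 → 972 (×3 each step).
Fourth coordinate: each term is the sum of the two before it; 6, 4, 10, 14, 24 → 38.
Combining the parts gives {-67 black 972 38}.

{-67 black 972 38}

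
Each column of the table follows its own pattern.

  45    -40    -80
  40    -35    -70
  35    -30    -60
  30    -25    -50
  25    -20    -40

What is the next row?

For the first component, −5 each step: 45, 40, 35, 30, 25 → 20.
Second component: -40, -35, -30, -25, -20 → -15 (+5 each step).
Third component: always 2 × the second component; -80, -70, -60, -50, -40 → -30.
Putting it together: 20  -15  -30.

20  -15  -30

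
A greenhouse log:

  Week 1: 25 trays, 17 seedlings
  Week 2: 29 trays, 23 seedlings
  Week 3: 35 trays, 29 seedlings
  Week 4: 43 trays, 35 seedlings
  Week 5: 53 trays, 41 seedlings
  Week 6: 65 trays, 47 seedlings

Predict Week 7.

79 trays, 53 seedlings

Trays: differences are 4, 6, 8, … (increasing by 2 each time); 25, 29, 35, 43, 53, 65 → 79.
For the seedlings, +6 each step: 17, 23, 29, 35, 41, 47 → 53.
Combining the parts gives 79 trays, 53 seedlings.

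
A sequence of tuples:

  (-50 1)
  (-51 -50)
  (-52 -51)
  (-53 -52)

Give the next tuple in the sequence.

(-54 -53)

First component: −1 each step, so -50, -51, -52, -53 → -54.
Second component — always the previous value of the first component: 1, -50, -51, -52 → -53.
Combining the parts gives (-54 -53).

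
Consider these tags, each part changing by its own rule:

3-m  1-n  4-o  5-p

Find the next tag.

First component goes 3, 1, 4, 5 → 9 (each term is the sum of the two before it).
Letter: letters move forward 1 place in the alphabet; m, n, o, p → q.
Putting it together: 9-q.

9-q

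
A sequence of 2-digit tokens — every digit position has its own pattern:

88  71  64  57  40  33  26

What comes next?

19

First digit: 8, 7, 6, 5, 4, 3, 2 → 1 (−1 each step, mod 10).
Second digit: 8, 1, 4, 7, 0, 3, 6 → 9 (+3 each step, mod 10).
Putting it together: 19.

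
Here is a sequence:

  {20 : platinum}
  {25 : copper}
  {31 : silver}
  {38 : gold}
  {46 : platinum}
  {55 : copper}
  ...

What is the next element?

{65 : silver}

First coordinate: 20, 25, 31, 38, 46, 55 → 65 (differences are 5, 6, 7, … (increasing by 1 each time)).
For the metal, repeats platinum → copper → silver → gold: platinum, copper, silver, gold, platinum, copper → silver.
Combining the parts gives {65 : silver}.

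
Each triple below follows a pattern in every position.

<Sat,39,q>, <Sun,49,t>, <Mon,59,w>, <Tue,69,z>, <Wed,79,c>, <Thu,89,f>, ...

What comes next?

<Fri,99,i>

Day: Sat, Sun, Mon, Tue, Wed, Thu → Fri (runs through the weekdays Mon→Sun).
Second entry goes 39, 49, 59, 69, 79, 89 → 99 (+10 each step).
Letter — letters move forward 3 places in the alphabet, wrapping Z→A: q, t, w, z, c, f → i.
Putting it together: <Fri,99,i>.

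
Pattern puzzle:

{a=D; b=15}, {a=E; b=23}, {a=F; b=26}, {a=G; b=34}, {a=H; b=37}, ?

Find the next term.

{a=I; b=45}

A: D, E, F, G, H → I (letters move forward 1 place in the alphabet).
B goes 15, 23, 26, 34, 37 → 45 (alternating steps +8, +3, +8, +3, …).
So the next term is {a=I; b=45}.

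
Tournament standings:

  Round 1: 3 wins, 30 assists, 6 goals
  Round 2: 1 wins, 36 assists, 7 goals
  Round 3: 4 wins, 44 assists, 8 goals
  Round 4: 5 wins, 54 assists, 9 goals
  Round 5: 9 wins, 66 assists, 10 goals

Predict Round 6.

Wins goes 3, 1, 4, 5, 9 → 14 (each term is the sum of the two before it).
Assists: differences are 6, 8, 10, … (increasing by 2 each time), so 30, 36, 44, 54, 66 → 80.
For the goals, +1 each step: 6, 7, 8, 9, 10 → 11.
So the next line is 14 wins, 80 assists, 11 goals.

14 wins, 80 assists, 11 goals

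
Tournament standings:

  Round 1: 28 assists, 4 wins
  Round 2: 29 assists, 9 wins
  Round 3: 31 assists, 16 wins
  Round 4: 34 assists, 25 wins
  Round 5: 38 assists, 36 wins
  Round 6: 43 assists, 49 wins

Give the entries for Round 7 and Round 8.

49 assists, 64 wins; 56 assists, 81 wins

Assists goes 28, 29, 31, 34, 38, 43 → 49 → 56 (differences are 1, 2, 3, … (increasing by 1 each time)).
Wins: perfect squares: 2², 3², 4², …; 4, 9, 16, 25, 36, 49 → 64 → 81.
So the next two rows are 49 assists, 64 wins and 56 assists, 81 wins.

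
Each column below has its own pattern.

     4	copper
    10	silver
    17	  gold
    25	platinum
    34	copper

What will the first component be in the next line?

44

First component — differences are 6, 7, 8, … (increasing by 1 each time): 4, 10, 17, 25, 34 → 44.
Metal: repeats copper → silver → gold → platinum; copper, silver, gold, platinum, copper → silver.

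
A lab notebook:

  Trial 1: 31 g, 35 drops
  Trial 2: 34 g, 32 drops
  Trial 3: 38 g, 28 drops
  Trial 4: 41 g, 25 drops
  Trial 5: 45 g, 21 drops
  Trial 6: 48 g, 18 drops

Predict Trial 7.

G: alternating steps +3, +4, +3, +4, …; 31, 34, 38, 41, 45, 48 → 52.
Drops goes 35, 32, 28, 25, 21, 18 → 14 (together with the g always sums to 66).
Combining the parts gives 52 g, 14 drops.

52 g, 14 drops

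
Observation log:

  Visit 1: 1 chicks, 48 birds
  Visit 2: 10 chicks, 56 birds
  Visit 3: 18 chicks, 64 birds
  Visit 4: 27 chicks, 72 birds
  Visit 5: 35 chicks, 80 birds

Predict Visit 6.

44 chicks, 88 birds

Chicks: 1, 10, 18, 27, 35 → 44 (alternating steps +9, +8, +9, +8, …).
Birds: +8 each step, so 48, 56, 64, 72, 80 → 88.
Combining the parts gives 44 chicks, 88 birds.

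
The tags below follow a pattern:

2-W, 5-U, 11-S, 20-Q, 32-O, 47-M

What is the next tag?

65-K

First component: 2, 5, 11, 20, 32, 47 → 65 (differences are 3, 6, 9, … (increasing by 3 each time)).
Letter goes W, U, S, Q, O, M → K (letters move back 2 places in the alphabet).
Combining the parts gives 65-K.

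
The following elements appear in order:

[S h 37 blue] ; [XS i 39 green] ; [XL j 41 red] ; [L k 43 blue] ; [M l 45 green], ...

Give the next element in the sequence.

[S m 47 red]

Size goes S, XS, XL, L, M → S (runs backward through clothing sizes XS→XL).
Letter: h, i, j, k, l → m (letters move forward 1 place in the alphabet).
Third slot: +2 each step, so 37, 39, 41, 43, 45 → 47.
Colour goes blue, green, red, blue, green → red (repeats blue → green → red).
Putting it together: [S m 47 red].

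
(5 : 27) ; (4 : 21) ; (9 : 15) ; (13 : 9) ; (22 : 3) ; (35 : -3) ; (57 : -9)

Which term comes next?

(92 : -15)

First slot: 5, 4, 9, 13, 22, 35, 57 → 92 (each term is the sum of the two before it).
Second slot: −6 each step; 27, 21, 15, 9, 3, -3, -9 → -15.
Combining the parts gives (92 : -15).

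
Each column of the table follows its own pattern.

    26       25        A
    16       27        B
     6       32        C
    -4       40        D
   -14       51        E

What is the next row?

-24  65  F

First component: 26, 16, 6, -4, -14 → -24 (−10 each step).
Second component goes 25, 27, 32, 40, 51 → 65 (differences are 2, 5, 8, … (increasing by 3 each time)).
Letter: letters move forward 1 place in the alphabet; A, B, C, D, E → F.
So the next row is -24  65  F.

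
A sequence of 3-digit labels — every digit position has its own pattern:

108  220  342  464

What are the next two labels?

First digit: +1 each step, mod 10; 1, 2, 3, 4 → 5 → 6.
For the second digit, +2 each step, mod 10: 0, 2, 4, 6 → 8 → 0.
Third digit: +2 each step, mod 10; 8, 0, 2, 4 → 6 → 8.
So the next two labels are 586 and 608.

586, 608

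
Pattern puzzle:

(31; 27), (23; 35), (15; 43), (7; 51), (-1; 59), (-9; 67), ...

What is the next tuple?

(-17; 75)

First part: 31, 23, 15, 7, -1, -9 → -17 (−8 each step).
For the second part, together with the first part always sums to 58: 27, 35, 43, 51, 59, 67 → 75.
So the next tuple is (-17; 75).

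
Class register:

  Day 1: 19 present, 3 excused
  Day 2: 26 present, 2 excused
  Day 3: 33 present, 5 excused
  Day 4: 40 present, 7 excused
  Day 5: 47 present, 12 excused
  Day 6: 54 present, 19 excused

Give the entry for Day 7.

Present goes 19, 26, 33, 40, 47, 54 → 61 (+7 each step).
Excused: each term is the sum of the two before it, so 3, 2, 5, 7, 12, 19 → 31.
So the next row is 61 present, 31 excused.

61 present, 31 excused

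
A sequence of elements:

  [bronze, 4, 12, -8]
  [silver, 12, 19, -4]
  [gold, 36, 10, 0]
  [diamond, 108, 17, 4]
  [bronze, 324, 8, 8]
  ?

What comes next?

Rank goes bronze, silver, gold, diamond, bronze → silver (repeats bronze → silver → gold → diamond).
For the second part, ×3 each step: 4, 12, 36, 108, 324 → 972.
For the third part, alternating steps +7, −9, +7, −9, …: 12, 19, 10, 17, 8 → 15.
For the fourth part, +4 each step: -8, -4, 0, 4, 8 → 12.
Putting it together: [silver, 972, 15, 12].

[silver, 972, 15, 12]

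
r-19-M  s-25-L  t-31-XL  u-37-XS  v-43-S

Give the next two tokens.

w-49-M then x-55-L

Letter: letters move forward 1 place in the alphabet, so r, s, t, u, v → w → x.
Second component — +6 each step: 19, 25, 31, 37, 43 → 49 → 55.
Size — runs through clothing sizes XS→XL: M, L, XL, XS, S → M → L.
Putting the parts together: w-49-M and then x-55-L.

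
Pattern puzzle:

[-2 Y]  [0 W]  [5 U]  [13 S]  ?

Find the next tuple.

[24 Q]

First slot — differences are 2, 5, 8, … (increasing by 3 each time): -2, 0, 5, 13 → 24.
Letter goes Y, W, U, S → Q (letters move back 2 places in the alphabet).
Putting it together: [24 Q].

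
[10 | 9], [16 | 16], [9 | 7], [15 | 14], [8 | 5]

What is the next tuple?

First entry: 10, 16, 9, 15, 8 → 14 (alternating steps +6, −7, +6, −7, …).
For the second entry, alternating steps +7, −9, +7, −9, …: 9, 16, 7, 14, 5 → 12.
So the next tuple is [14 | 12].

[14 | 12]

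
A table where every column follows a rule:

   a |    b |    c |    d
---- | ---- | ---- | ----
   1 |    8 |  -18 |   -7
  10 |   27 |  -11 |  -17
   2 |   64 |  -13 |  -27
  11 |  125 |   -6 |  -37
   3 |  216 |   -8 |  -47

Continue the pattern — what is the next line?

12  343  -1  -57

Column a: alternating steps +9, −8, +9, −8, …, so 1, 10, 2, 11, 3 → 12.
Column b: 8, 27, 64, 125, 216 → 343 (perfect cubes: 2³, 3³, 4³, …).
For the column c, alternating steps +7, −2, +7, −2, …: -18, -11, -13, -6, -8 → -1.
Column d: −10 each step, so -7, -17, -27, -37, -47 → -57.
Putting it together: 12  343  -1  -57.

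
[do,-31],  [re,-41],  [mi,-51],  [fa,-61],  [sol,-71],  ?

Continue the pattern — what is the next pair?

Note goes do, re, mi, fa, sol → la (runs through the solfège scale do→ti).
Second component: -31, -41, -51, -61, -71 → -81 (−10 each step).
Combining the parts gives [la,-81].

[la,-81]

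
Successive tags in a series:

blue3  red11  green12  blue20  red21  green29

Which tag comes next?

blue30

Colour goes blue, red, green, blue, red, green → blue (repeats blue → red → green).
For the second component, alternating steps +8, +1, +8, +1, …: 3, 11, 12, 20, 21, 29 → 30.
So the next tag is blue30.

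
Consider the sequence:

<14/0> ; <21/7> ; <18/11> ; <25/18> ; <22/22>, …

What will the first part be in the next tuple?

First part: 14, 21, 18, 25, 22 → 29 (alternating steps +7, −3, +7, −3, …).
Second part goes 0, 7, 11, 18, 22 → 29 (alternating steps +7, +4, +7, +4, …).

29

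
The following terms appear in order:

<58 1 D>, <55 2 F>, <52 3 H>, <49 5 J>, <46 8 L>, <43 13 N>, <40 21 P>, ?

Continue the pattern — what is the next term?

First component: −3 each step, so 58, 55, 52, 49, 46, 43, 40 → 37.
Second component: each term is the sum of the two before it; 1, 2, 3, 5, 8, 13, 21 → 34.
For the letter, letters move forward 2 places in the alphabet: D, F, H, J, L, N, P → R.
Combining the parts gives <37 34 R>.

<37 34 R>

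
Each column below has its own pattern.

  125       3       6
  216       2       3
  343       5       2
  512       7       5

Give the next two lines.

For the first component, perfect cubes: 5³, 6³, 7³, …: 125, 216, 343, 512 → 729 → 1000.
Second component — each term is the sum of the two before it: 3, 2, 5, 7 → 12 → 19.
Third component: 6, 3, 2, 5 → 7 → 12 (always the previous value of the second component).
Putting the parts together: 729  12  7 and then 1000  19  12.

729  12  7; 1000  19  12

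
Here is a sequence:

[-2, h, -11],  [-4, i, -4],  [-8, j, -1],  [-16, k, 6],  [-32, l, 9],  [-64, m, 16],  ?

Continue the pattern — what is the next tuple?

[-128, n, 19]

First entry — ×2 each step: -2, -4, -8, -16, -32, -64 → -128.
Letter: letters move forward 1 place in the alphabet; h, i, j, k, l, m → n.
Third entry: -11, -4, -1, 6, 9, 16 → 19 (alternating steps +7, +3, +7, +3, …).
Combining the parts gives [-128, n, 19].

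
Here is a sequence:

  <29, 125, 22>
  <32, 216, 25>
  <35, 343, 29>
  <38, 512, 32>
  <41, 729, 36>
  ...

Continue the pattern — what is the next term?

<44, 1000, 39>

First component: +3 each step, so 29, 32, 35, 38, 41 → 44.
Second component: perfect cubes: 5³, 6³, 7³, …; 125, 216, 343, 512, 729 → 1000.
Third component: 22, 25, 29, 32, 36 → 39 (alternating steps +3, +4, +3, +4, …).
So the next term is <44, 1000, 39>.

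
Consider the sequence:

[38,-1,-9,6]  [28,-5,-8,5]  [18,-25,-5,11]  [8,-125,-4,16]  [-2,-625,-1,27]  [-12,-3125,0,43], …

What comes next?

First value: 38, 28, 18, 8, -2, -12 → -22 (−10 each step).
Second value goes -1, -5, -25, -125, -625, -3125 → -15625 (×5 each step).
Third value: -9, -8, -5, -4, -1, 0 → 3 (alternating steps +1, +3, +1, +3, …).
Fourth value — each term is the sum of the two before it: 6, 5, 11, 16, 27, 43 → 70.
Putting it together: [-22,-15625,3,70].

[-22,-15625,3,70]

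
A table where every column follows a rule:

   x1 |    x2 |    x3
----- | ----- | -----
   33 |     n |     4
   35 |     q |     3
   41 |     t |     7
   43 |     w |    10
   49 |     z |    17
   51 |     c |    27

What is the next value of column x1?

Column x1: alternating steps +2, +6, +2, +6, …; 33, 35, 41, 43, 49, 51 → 57.

57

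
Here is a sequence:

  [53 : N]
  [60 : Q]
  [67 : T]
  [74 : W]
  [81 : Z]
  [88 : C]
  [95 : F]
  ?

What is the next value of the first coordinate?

102

First coordinate: +7 each step; 53, 60, 67, 74, 81, 88, 95 → 102.
Letter — letters move forward 3 places in the alphabet, wrapping Z→A: N, Q, T, W, Z, C, F → I.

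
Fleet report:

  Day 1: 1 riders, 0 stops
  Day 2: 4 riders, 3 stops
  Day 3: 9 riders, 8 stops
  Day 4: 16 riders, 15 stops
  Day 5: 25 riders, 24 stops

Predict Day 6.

36 riders, 35 stops

Riders: 1, 4, 9, 16, 25 → 36 (perfect squares: 1², 2², 3², …).
Stops: always 1 less than the riders; 0, 3, 8, 15, 24 → 35.
So the next row is 36 riders, 35 stops.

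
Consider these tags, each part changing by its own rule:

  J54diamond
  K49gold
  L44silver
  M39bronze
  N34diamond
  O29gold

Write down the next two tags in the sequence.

Letter: letters move forward 1 place in the alphabet, so J, K, L, M, N, O → P → Q.
Second component: −5 each step, so 54, 49, 44, 39, 34, 29 → 24 → 19.
Rank goes diamond, gold, silver, bronze, diamond, gold → silver → bronze (repeats diamond → gold → silver → bronze).
So the next two tags are P24silver and Q19bronze.

P24silver, Q19bronze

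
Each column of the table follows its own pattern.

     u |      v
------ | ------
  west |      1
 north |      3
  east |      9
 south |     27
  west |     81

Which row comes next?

Column u: repeats west → north → east → south; west, north, east, south, west → north.
Column v: ×3 each step, so 1, 3, 9, 27, 81 → 243.
Putting it together: north  243.

north  243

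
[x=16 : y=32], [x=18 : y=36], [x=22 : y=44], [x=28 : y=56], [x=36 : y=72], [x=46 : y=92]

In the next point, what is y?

116

For the x, differences are 2, 4, 6, … (increasing by 2 each time): 16, 18, 22, 28, 36, 46 → 58.
Y: always 2 × the x, so 32, 36, 44, 56, 72, 92 → 116.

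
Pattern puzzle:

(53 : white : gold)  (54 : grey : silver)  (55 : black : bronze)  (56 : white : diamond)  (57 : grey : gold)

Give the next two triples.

First part: 53, 54, 55, 56, 57 → 58 → 59 (+1 each step).
Shade: repeats white → grey → black; white, grey, black, white, grey → black → white.
Rank: repeats gold → silver → bronze → diamond, so gold, silver, bronze, diamond, gold → silver → bronze.
So the next two triples are (58 : black : silver) and (59 : white : bronze).

(58 : black : silver), (59 : white : bronze)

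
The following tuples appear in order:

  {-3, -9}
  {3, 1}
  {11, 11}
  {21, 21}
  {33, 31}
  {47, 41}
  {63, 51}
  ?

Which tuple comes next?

First part goes -3, 3, 11, 21, 33, 47, 63 → 81 (differences are 6, 8, 10, … (increasing by 2 each time)).
For the second part, +10 each step: -9, 1, 11, 21, 31, 41, 51 → 61.
Combining the parts gives {81, 61}.

{81, 61}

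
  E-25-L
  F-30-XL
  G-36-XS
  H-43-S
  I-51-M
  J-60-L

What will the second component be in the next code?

70

For the second component, differences are 5, 6, 7, … (increasing by 1 each time): 25, 30, 36, 43, 51, 60 → 70.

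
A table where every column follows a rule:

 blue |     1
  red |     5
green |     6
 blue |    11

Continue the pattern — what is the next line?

red  17

Colour: repeats blue → red → green; blue, red, green, blue → red.
Second component goes 1, 5, 6, 11 → 17 (each term is the sum of the two before it).
So the next line is red  17.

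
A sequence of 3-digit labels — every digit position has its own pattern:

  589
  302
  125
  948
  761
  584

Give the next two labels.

307, 120

First digit — −2 each step, mod 10: 5, 3, 1, 9, 7, 5 → 3 → 1.
Second digit: +2 each step, mod 10; 8, 0, 2, 4, 6, 8 → 0 → 2.
Third digit — +3 each step, mod 10: 9, 2, 5, 8, 1, 4 → 7 → 0.
So the next two labels are 307 and 120.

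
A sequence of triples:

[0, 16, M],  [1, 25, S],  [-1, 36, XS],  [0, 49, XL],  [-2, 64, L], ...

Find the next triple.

First value — alternating steps +1, −2, +1, −2, …: 0, 1, -1, 0, -2 → -1.
Second value: perfect squares: 4², 5², 6², …; 16, 25, 36, 49, 64 → 81.
Size goes M, S, XS, XL, L → M (runs backward through clothing sizes XS→XL).
Combining the parts gives [-1, 81, M].

[-1, 81, M]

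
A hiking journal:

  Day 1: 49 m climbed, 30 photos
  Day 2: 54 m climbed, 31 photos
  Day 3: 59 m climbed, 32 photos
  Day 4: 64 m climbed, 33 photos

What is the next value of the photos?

34

M climbed — +5 each step: 49, 54, 59, 64 → 69.
Photos: +1 each step; 30, 31, 32, 33 → 34.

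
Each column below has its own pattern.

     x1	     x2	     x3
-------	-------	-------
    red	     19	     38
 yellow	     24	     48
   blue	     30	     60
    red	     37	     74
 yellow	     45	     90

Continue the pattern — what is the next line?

Column x1: red, yellow, blue, red, yellow → blue (repeats red → yellow → blue).
Column x2 goes 19, 24, 30, 37, 45 → 54 (differences are 5, 6, 7, … (increasing by 1 each time)).
Column x3: 38, 48, 60, 74, 90 → 108 (always 2 × the column x2).
Combining the parts gives blue  54  108.

blue  54  108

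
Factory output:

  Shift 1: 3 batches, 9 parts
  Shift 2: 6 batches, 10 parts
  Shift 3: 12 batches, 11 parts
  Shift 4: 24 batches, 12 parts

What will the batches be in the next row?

48

Batches: ×2 each step, so 3, 6, 12, 24 → 48.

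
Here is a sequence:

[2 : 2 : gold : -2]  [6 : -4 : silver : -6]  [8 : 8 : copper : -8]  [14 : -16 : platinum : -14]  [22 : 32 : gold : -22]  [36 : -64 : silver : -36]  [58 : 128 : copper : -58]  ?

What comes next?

First coordinate: each term is the sum of the two before it; 2, 6, 8, 14, 22, 36, 58 → 94.
Second coordinate: 2, -4, 8, -16, 32, -64, 128 → -256 (×(-2) each step).
Metal: repeats gold → silver → copper → platinum; gold, silver, copper, platinum, gold, silver, copper → platinum.
Fourth coordinate: -2, -6, -8, -14, -22, -36, -58 → -94 (always the negative of the first coordinate).
Putting it together: [94 : -256 : platinum : -94].

[94 : -256 : platinum : -94]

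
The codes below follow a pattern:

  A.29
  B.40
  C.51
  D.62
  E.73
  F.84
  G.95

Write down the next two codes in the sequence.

H.106 then I.117

Letter: A, B, C, D, E, F, G → H → I (letters move forward 1 place in the alphabet).
Second component: +11 each step, so 29, 40, 51, 62, 73, 84, 95 → 106 → 117.
So the next two codes are H.106 and I.117.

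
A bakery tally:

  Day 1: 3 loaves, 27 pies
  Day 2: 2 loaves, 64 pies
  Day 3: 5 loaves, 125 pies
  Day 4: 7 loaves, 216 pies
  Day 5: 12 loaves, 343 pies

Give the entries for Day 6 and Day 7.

Loaves: each term is the sum of the two before it, so 3, 2, 5, 7, 12 → 19 → 31.
Pies: perfect cubes: 3³, 4³, 5³, …; 27, 64, 125, 216, 343 → 512 → 729.
So the next two records are 19 loaves, 512 pies and 31 loaves, 729 pies.

19 loaves, 512 pies; 31 loaves, 729 pies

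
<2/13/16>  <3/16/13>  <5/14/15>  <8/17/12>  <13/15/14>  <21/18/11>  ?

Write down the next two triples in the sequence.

First part: each term is the sum of the two before it, so 2, 3, 5, 8, 13, 21 → 34 → 55.
Second part: alternating steps +3, −2, +3, −2, …, so 13, 16, 14, 17, 15, 18 → 16 → 19.
For the third part, together with the second part always sums to 29: 16, 13, 15, 12, 14, 11 → 13 → 10.
So the next two triples are <34/16/13> and <55/19/10>.

<34/16/13>, <55/19/10>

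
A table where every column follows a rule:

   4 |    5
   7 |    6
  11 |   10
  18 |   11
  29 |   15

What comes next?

47  16

First component goes 4, 7, 11, 18, 29 → 47 (each term is the sum of the two before it).
Second component: alternating steps +1, +4, +1, +4, …; 5, 6, 10, 11, 15 → 16.
Combining the parts gives 47  16.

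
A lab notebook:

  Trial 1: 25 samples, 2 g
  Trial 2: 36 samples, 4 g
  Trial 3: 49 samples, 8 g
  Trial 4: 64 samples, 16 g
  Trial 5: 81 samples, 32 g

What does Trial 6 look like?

Samples: 25, 36, 49, 64, 81 → 100 (perfect squares: 5², 6², 7², …).
G: ×2 each step, so 2, 4, 8, 16, 32 → 64.
Combining the parts gives 100 samples, 64 g.

100 samples, 64 g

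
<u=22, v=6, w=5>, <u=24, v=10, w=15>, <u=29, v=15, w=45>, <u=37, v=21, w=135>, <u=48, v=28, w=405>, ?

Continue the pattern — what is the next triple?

U — differences are 2, 5, 8, … (increasing by 3 each time): 22, 24, 29, 37, 48 → 62.
V: 6, 10, 15, 21, 28 → 36 (differences are 4, 5, 6, … (increasing by 1 each time)).
W: ×3 each step, so 5, 15, 45, 135, 405 → 1215.
Putting it together: <u=62, v=36, w=1215>.

<u=62, v=36, w=1215>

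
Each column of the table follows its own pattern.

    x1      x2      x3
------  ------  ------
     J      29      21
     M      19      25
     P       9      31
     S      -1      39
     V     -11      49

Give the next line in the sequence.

Column x1 goes J, M, P, S, V → Y (letters move forward 3 places in the alphabet).
Column x2 — −10 each step: 29, 19, 9, -1, -11 → -21.
Column x3: differences are 4, 6, 8, … (increasing by 2 each time); 21, 25, 31, 39, 49 → 61.
Putting it together: Y  -21  61.

Y  -21  61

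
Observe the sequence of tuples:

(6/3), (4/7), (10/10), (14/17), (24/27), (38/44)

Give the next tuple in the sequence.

First component goes 6, 4, 10, 14, 24, 38 → 62 (each term is the sum of the two before it).
For the second component, each term is the sum of the two before it: 3, 7, 10, 17, 27, 44 → 71.
Putting it together: (62/71).

(62/71)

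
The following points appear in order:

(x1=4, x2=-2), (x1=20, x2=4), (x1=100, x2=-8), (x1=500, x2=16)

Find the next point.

(x1=2500, x2=-32)

X1: 4, 20, 100, 500 → 2500 (×5 each step).
X2 goes -2, 4, -8, 16 → -32 (×(-2) each step).
So the next point is (x1=2500, x2=-32).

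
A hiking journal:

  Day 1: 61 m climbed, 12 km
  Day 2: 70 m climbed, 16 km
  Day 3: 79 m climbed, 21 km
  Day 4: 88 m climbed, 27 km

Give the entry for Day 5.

M climbed: +9 each step; 61, 70, 79, 88 → 97.
Km — differences are 4, 5, 6, … (increasing by 1 each time): 12, 16, 21, 27 → 34.
So the next record is 97 m climbed, 34 km.

97 m climbed, 34 km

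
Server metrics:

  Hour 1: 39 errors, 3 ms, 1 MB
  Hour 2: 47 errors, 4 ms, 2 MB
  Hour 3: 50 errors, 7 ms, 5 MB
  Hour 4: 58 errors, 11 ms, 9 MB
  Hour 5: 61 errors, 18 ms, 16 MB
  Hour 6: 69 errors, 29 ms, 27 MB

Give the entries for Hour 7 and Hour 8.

72 errors, 47 ms, 45 MB; 80 errors, 76 ms, 74 MB

Errors: alternating steps +8, +3, +8, +3, …; 39, 47, 50, 58, 61, 69 → 72 → 80.
Ms: 3, 4, 7, 11, 18, 29 → 47 → 76 (each term is the sum of the two before it).
For the MB, always 2 less than the ms: 1, 2, 5, 9, 16, 27 → 45 → 74.
So the next two records are 72 errors, 47 ms, 45 MB and 80 errors, 76 ms, 74 MB.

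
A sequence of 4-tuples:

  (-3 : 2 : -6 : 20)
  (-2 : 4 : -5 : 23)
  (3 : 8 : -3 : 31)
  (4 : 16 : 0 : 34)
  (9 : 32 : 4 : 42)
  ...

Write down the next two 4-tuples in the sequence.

First slot: alternating steps +1, +5, +1, +5, …, so -3, -2, 3, 4, 9 → 10 → 15.
Second slot — ×2 each step: 2, 4, 8, 16, 32 → 64 → 128.
Third slot: differences are 1, 2, 3, … (increasing by 1 each time); -6, -5, -3, 0, 4 → 9 → 15.
Fourth slot goes 20, 23, 31, 34, 42 → 45 → 53 (alternating steps +3, +8, +3, +8, …).
Putting the parts together: (10 : 64 : 9 : 45) and then (15 : 128 : 15 : 53).

(10 : 64 : 9 : 45), (15 : 128 : 15 : 53)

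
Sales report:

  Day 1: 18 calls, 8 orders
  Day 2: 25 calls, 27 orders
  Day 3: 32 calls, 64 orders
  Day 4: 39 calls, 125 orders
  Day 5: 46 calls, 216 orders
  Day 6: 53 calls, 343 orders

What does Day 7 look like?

Calls: +7 each step; 18, 25, 32, 39, 46, 53 → 60.
Orders goes 8, 27, 64, 125, 216, 343 → 512 (perfect cubes: 2³, 3³, 4³, …).
Putting it together: 60 calls, 512 orders.

60 calls, 512 orders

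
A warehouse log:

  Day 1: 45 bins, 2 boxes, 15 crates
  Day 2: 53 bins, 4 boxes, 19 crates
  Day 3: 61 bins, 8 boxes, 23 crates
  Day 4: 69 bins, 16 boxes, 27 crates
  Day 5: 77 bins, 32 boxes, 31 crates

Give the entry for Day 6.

85 bins, 64 boxes, 35 crates

Bins — +8 each step: 45, 53, 61, 69, 77 → 85.
For the boxes, ×2 each step: 2, 4, 8, 16, 32 → 64.
Crates goes 15, 19, 23, 27, 31 → 35 (+4 each step).
Putting it together: 85 bins, 64 boxes, 35 crates.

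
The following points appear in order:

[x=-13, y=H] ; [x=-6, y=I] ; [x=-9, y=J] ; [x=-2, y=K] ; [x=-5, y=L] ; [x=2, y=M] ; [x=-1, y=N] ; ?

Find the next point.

X: alternating steps +7, −3, +7, −3, …; -13, -6, -9, -2, -5, 2, -1 → 6.
Y — letters move forward 1 place in the alphabet: H, I, J, K, L, M, N → O.
Combining the parts gives [x=6, y=O].

[x=6, y=O]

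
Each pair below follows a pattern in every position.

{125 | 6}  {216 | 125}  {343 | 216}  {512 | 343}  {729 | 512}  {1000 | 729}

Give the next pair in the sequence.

First part: perfect cubes: 5³, 6³, 7³, …, so 125, 216, 343, 512, 729, 1000 → 1331.
Second part: always the previous value of the first part; 6, 125, 216, 343, 512, 729 → 1000.
Putting it together: {1331 | 1000}.

{1331 | 1000}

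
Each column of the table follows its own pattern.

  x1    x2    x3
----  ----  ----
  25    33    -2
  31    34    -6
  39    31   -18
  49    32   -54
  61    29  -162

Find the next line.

Column x1 — differences are 6, 8, 10, … (increasing by 2 each time): 25, 31, 39, 49, 61 → 75.
Column x2 — alternating steps +1, −3, +1, −3, …: 33, 34, 31, 32, 29 → 30.
Column x3: ×3 each step; -2, -6, -18, -54, -162 → -486.
So the next line is 75  30  -486.

75  30  -486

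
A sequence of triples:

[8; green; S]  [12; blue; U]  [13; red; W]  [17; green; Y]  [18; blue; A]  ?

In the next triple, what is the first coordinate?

22

First coordinate: alternating steps +4, +1, +4, +1, …; 8, 12, 13, 17, 18 → 22.
Colour: repeats green → blue → red; green, blue, red, green, blue → red.
Letter: letters move forward 2 places in the alphabet, wrapping Z→A; S, U, W, Y, A → C.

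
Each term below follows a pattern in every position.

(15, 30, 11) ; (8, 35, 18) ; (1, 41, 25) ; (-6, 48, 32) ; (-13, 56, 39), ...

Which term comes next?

First slot: 15, 8, 1, -6, -13 → -20 (−7 each step).
Second slot — differences are 5, 6, 7, … (increasing by 1 each time): 30, 35, 41, 48, 56 → 65.
Third slot goes 11, 18, 25, 32, 39 → 46 (together with the first slot always sums to 26).
So the next term is (-20, 65, 46).

(-20, 65, 46)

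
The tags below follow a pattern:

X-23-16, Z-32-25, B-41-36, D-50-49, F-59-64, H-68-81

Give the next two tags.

J-77-100 then L-86-121

Letter — letters move forward 2 places in the alphabet, wrapping Z→A: X, Z, B, D, F, H → J → L.
Second component goes 23, 32, 41, 50, 59, 68 → 77 → 86 (+9 each step).
Third component — perfect squares: 4², 5², 6², …: 16, 25, 36, 49, 64, 81 → 100 → 121.
So the next two tags are J-77-100 and L-86-121.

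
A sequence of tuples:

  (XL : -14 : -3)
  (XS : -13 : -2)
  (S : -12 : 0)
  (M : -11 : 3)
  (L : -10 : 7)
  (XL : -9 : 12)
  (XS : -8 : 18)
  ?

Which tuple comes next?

(S : -7 : 25)

For the size, repeats XL → XS → S → M → L: XL, XS, S, M, L, XL, XS → S.
Second value: -14, -13, -12, -11, -10, -9, -8 → -7 (+1 each step).
Third value: -3, -2, 0, 3, 7, 12, 18 → 25 (differences are 1, 2, 3, … (increasing by 1 each time)).
So the next tuple is (S : -7 : 25).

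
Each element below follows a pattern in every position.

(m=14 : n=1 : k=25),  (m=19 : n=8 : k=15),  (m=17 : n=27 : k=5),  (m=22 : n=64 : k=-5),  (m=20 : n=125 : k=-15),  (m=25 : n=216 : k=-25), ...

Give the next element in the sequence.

M — alternating steps +5, −2, +5, −2, …: 14, 19, 17, 22, 20, 25 → 23.
N: perfect cubes: 1³, 2³, 3³, …, so 1, 8, 27, 64, 125, 216 → 343.
K — −10 each step: 25, 15, 5, -5, -15, -25 → -35.
Combining the parts gives (m=23 : n=343 : k=-35).

(m=23 : n=343 : k=-35)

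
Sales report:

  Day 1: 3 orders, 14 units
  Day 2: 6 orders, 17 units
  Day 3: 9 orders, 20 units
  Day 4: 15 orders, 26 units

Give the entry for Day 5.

24 orders, 35 units

For the orders, each term is the sum of the two before it: 3, 6, 9, 15 → 24.
Units: always 11 more than the orders, so 14, 17, 20, 26 → 35.
Combining the parts gives 24 orders, 35 units.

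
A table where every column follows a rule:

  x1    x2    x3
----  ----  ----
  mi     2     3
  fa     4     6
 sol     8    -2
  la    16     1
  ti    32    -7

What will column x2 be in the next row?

64

Column x2: ×2 each step, so 2, 4, 8, 16, 32 → 64.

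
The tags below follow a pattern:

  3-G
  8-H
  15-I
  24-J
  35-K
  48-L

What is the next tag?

63-M

First component — differences are 5, 7, 9, … (increasing by 2 each time): 3, 8, 15, 24, 35, 48 → 63.
Letter: letters move forward 1 place in the alphabet; G, H, I, J, K, L → M.
Putting it together: 63-M.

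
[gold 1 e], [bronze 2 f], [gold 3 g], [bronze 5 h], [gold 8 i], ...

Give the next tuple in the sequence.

[bronze 13 j]

Rank — alternates gold ↔ bronze: gold, bronze, gold, bronze, gold → bronze.
For the second value, each term is the sum of the two before it: 1, 2, 3, 5, 8 → 13.
Letter — letters move forward 1 place in the alphabet: e, f, g, h, i → j.
Combining the parts gives [bronze 13 j].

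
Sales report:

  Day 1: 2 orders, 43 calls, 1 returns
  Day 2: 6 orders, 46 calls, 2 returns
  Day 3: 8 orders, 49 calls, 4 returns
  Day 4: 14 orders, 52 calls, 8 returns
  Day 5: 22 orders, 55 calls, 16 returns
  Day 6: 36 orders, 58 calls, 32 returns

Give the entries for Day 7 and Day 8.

58 orders, 61 calls, 64 returns; 94 orders, 64 calls, 128 returns

Orders: each term is the sum of the two before it, so 2, 6, 8, 14, 22, 36 → 58 → 94.
For the calls, +3 each step: 43, 46, 49, 52, 55, 58 → 61 → 64.
Returns: ×2 each step, so 1, 2, 4, 8, 16, 32 → 64 → 128.
Putting the parts together: 58 orders, 61 calls, 64 returns and then 94 orders, 64 calls, 128 returns.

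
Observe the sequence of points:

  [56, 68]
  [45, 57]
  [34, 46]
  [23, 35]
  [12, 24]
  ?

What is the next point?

First entry: 56, 45, 34, 23, 12 → 1 (−11 each step).
For the second entry, always 12 more than the first entry: 68, 57, 46, 35, 24 → 13.
So the next point is [1, 13].

[1, 13]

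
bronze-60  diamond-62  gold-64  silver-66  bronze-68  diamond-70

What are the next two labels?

Rank: bronze, diamond, gold, silver, bronze, diamond → gold → silver (repeats bronze → diamond → gold → silver).
Second component: +2 each step, so 60, 62, 64, 66, 68, 70 → 72 → 74.
So the next two labels are gold-72 and silver-74.

gold-72, silver-74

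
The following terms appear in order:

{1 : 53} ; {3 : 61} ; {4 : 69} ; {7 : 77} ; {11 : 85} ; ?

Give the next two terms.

{18 : 93}, {29 : 101}

First slot: 1, 3, 4, 7, 11 → 18 → 29 (each term is the sum of the two before it).
Second slot: +8 each step; 53, 61, 69, 77, 85 → 93 → 101.
So the next two terms are {18 : 93} and {29 : 101}.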